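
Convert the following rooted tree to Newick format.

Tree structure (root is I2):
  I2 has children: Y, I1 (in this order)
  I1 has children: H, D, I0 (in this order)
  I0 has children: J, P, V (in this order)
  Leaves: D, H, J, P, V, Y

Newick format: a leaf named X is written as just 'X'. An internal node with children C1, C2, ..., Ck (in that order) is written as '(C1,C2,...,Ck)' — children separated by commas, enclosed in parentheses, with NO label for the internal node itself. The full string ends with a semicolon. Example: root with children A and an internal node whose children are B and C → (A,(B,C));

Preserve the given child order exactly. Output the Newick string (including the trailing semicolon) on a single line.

Answer: (Y,(H,D,(J,P,V)));

Derivation:
internal I2 with children ['Y', 'I1']
  leaf 'Y' → 'Y'
  internal I1 with children ['H', 'D', 'I0']
    leaf 'H' → 'H'
    leaf 'D' → 'D'
    internal I0 with children ['J', 'P', 'V']
      leaf 'J' → 'J'
      leaf 'P' → 'P'
      leaf 'V' → 'V'
    → '(J,P,V)'
  → '(H,D,(J,P,V))'
→ '(Y,(H,D,(J,P,V)))'
Final: (Y,(H,D,(J,P,V)));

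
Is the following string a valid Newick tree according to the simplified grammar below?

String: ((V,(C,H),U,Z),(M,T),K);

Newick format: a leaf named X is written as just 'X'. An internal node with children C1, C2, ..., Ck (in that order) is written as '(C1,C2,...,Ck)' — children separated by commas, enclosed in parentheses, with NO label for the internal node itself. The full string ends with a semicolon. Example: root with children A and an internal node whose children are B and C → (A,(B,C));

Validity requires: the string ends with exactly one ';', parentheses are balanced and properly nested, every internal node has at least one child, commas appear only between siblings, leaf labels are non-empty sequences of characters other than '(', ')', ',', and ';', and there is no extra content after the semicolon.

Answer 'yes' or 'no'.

Answer: yes

Derivation:
Input: ((V,(C,H),U,Z),(M,T),K);
Paren balance: 4 '(' vs 4 ')' OK
Ends with single ';': True
Full parse: OK
Valid: True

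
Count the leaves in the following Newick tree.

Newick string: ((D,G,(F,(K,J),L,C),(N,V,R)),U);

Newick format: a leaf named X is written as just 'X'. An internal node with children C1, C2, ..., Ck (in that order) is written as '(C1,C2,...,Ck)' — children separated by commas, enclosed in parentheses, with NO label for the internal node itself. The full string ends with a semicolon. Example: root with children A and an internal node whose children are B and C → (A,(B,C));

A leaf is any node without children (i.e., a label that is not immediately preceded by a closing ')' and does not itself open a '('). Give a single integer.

Answer: 11

Derivation:
Newick: ((D,G,(F,(K,J),L,C),(N,V,R)),U);
Scan left-to-right; a leaf is any maximal label run not followed by '(':
  pos 2: leaf 'D' → count = 1
  pos 4: leaf 'G' → count = 2
  pos 7: leaf 'F' → count = 3
  pos 10: leaf 'K' → count = 4
  pos 12: leaf 'J' → count = 5
  pos 15: leaf 'L' → count = 6
  pos 17: leaf 'C' → count = 7
  pos 21: leaf 'N' → count = 8
  pos 23: leaf 'V' → count = 9
  pos 25: leaf 'R' → count = 10
  pos 29: leaf 'U' → count = 11
Total leaves: 11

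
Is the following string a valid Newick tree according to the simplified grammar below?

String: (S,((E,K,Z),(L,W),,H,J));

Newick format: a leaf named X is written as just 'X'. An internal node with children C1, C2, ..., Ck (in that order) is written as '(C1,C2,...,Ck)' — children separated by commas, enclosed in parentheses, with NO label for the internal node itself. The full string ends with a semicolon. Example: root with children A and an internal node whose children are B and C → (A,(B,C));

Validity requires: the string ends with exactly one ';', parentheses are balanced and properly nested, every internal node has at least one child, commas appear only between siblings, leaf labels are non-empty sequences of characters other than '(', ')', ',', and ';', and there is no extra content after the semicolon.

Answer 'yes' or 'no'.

Answer: no

Derivation:
Input: (S,((E,K,Z),(L,W),,H,J));
Paren balance: 4 '(' vs 4 ')' OK
Ends with single ';': True
Full parse: FAILS (empty leaf label at pos 18)
Valid: False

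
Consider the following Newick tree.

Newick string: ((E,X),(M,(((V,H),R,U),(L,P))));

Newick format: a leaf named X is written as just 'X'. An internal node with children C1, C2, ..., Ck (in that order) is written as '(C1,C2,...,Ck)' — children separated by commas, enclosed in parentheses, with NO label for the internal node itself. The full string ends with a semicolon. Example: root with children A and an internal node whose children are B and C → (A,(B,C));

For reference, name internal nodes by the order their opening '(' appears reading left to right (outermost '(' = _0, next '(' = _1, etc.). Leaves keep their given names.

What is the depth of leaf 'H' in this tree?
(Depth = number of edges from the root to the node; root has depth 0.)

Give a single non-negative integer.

Newick: ((E,X),(M,(((V,H),R,U),(L,P))));
Naming internals by '(' encounter order: outermost '(' = _0, next = _1, ...
Query node: H
Path from root: _0 -> _2 -> _3 -> _4 -> _5 -> H
Depth of H: 5 (number of edges from root)

Answer: 5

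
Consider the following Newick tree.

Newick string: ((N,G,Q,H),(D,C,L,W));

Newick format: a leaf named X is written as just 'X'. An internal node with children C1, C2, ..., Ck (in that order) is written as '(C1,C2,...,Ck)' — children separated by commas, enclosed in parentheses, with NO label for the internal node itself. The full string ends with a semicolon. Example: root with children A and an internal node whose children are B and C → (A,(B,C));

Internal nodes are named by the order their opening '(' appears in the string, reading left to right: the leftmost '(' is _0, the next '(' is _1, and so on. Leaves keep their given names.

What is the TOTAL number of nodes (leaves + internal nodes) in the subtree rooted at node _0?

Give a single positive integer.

Answer: 11

Derivation:
Newick: ((N,G,Q,H),(D,C,L,W));
Locate _0: it is the '(' at position 0 (the 1st '(' reading left to right).
Query: subtree rooted at _0
_0: subtree_size = 1 + 10
  _1: subtree_size = 1 + 4
    N: subtree_size = 1 + 0
    G: subtree_size = 1 + 0
    Q: subtree_size = 1 + 0
    H: subtree_size = 1 + 0
  _2: subtree_size = 1 + 4
    D: subtree_size = 1 + 0
    C: subtree_size = 1 + 0
    L: subtree_size = 1 + 0
    W: subtree_size = 1 + 0
Total subtree size of _0: 11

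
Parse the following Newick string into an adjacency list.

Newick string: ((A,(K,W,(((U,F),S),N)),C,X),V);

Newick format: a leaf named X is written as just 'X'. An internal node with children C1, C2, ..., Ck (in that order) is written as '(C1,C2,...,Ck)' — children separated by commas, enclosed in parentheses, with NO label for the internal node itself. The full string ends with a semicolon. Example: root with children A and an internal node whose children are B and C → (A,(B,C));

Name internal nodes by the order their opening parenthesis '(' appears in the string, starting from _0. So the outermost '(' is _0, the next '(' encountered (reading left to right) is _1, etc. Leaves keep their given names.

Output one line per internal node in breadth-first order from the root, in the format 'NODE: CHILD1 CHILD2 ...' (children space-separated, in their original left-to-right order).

Answer: _0: _1 V
_1: A _2 C X
_2: K W _3
_3: _4 N
_4: _5 S
_5: U F

Derivation:
Input: ((A,(K,W,(((U,F),S),N)),C,X),V);
Scanning left-to-right, naming '(' by encounter order:
  pos 0: '(' -> open internal node _0 (depth 1)
  pos 1: '(' -> open internal node _1 (depth 2)
  pos 4: '(' -> open internal node _2 (depth 3)
  pos 9: '(' -> open internal node _3 (depth 4)
  pos 10: '(' -> open internal node _4 (depth 5)
  pos 11: '(' -> open internal node _5 (depth 6)
  pos 15: ')' -> close internal node _5 (now at depth 5)
  pos 18: ')' -> close internal node _4 (now at depth 4)
  pos 21: ')' -> close internal node _3 (now at depth 3)
  pos 22: ')' -> close internal node _2 (now at depth 2)
  pos 27: ')' -> close internal node _1 (now at depth 1)
  pos 30: ')' -> close internal node _0 (now at depth 0)
Total internal nodes: 6
BFS adjacency from root:
  _0: _1 V
  _1: A _2 C X
  _2: K W _3
  _3: _4 N
  _4: _5 S
  _5: U F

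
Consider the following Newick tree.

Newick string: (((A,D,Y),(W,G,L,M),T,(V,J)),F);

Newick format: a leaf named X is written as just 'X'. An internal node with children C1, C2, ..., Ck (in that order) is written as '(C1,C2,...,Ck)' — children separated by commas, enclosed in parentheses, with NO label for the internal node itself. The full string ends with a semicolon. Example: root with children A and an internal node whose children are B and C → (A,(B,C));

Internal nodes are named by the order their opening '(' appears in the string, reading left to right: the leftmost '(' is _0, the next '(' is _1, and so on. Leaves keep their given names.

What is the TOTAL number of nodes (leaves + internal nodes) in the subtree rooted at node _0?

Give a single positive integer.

Newick: (((A,D,Y),(W,G,L,M),T,(V,J)),F);
Locate _0: it is the '(' at position 0 (the 1st '(' reading left to right).
Query: subtree rooted at _0
_0: subtree_size = 1 + 15
  _1: subtree_size = 1 + 13
    _2: subtree_size = 1 + 3
      A: subtree_size = 1 + 0
      D: subtree_size = 1 + 0
      Y: subtree_size = 1 + 0
    _3: subtree_size = 1 + 4
      W: subtree_size = 1 + 0
      G: subtree_size = 1 + 0
      L: subtree_size = 1 + 0
      M: subtree_size = 1 + 0
    T: subtree_size = 1 + 0
    _4: subtree_size = 1 + 2
      V: subtree_size = 1 + 0
      J: subtree_size = 1 + 0
  F: subtree_size = 1 + 0
Total subtree size of _0: 16

Answer: 16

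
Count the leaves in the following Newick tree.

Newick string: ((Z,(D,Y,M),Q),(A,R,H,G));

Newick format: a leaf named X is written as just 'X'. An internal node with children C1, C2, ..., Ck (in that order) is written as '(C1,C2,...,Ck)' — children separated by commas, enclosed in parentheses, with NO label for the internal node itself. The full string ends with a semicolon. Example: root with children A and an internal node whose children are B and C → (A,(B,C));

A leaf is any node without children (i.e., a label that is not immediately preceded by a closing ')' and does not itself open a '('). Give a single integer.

Newick: ((Z,(D,Y,M),Q),(A,R,H,G));
Scan left-to-right; a leaf is any maximal label run not followed by '(':
  pos 2: leaf 'Z' → count = 1
  pos 5: leaf 'D' → count = 2
  pos 7: leaf 'Y' → count = 3
  pos 9: leaf 'M' → count = 4
  pos 12: leaf 'Q' → count = 5
  pos 16: leaf 'A' → count = 6
  pos 18: leaf 'R' → count = 7
  pos 20: leaf 'H' → count = 8
  pos 22: leaf 'G' → count = 9
Total leaves: 9

Answer: 9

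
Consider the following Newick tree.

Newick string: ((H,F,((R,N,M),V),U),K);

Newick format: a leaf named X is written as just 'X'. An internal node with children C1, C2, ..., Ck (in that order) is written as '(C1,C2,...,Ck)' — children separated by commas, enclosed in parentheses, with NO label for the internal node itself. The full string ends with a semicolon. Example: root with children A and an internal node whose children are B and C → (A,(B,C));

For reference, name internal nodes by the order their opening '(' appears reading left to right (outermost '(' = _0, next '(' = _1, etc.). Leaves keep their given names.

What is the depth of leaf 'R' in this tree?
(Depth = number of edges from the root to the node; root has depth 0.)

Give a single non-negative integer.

Newick: ((H,F,((R,N,M),V),U),K);
Naming internals by '(' encounter order: outermost '(' = _0, next = _1, ...
Query node: R
Path from root: _0 -> _1 -> _2 -> _3 -> R
Depth of R: 4 (number of edges from root)

Answer: 4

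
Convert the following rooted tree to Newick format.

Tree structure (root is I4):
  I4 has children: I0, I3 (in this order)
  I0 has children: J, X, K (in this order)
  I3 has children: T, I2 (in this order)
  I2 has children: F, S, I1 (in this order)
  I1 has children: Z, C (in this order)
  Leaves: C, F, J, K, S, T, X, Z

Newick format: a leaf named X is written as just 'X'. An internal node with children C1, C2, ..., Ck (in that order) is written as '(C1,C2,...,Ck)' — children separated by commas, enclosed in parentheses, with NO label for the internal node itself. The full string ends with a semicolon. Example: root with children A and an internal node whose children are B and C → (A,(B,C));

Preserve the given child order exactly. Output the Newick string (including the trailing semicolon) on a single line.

internal I4 with children ['I0', 'I3']
  internal I0 with children ['J', 'X', 'K']
    leaf 'J' → 'J'
    leaf 'X' → 'X'
    leaf 'K' → 'K'
  → '(J,X,K)'
  internal I3 with children ['T', 'I2']
    leaf 'T' → 'T'
    internal I2 with children ['F', 'S', 'I1']
      leaf 'F' → 'F'
      leaf 'S' → 'S'
      internal I1 with children ['Z', 'C']
        leaf 'Z' → 'Z'
        leaf 'C' → 'C'
      → '(Z,C)'
    → '(F,S,(Z,C))'
  → '(T,(F,S,(Z,C)))'
→ '((J,X,K),(T,(F,S,(Z,C))))'
Final: ((J,X,K),(T,(F,S,(Z,C))));

Answer: ((J,X,K),(T,(F,S,(Z,C))));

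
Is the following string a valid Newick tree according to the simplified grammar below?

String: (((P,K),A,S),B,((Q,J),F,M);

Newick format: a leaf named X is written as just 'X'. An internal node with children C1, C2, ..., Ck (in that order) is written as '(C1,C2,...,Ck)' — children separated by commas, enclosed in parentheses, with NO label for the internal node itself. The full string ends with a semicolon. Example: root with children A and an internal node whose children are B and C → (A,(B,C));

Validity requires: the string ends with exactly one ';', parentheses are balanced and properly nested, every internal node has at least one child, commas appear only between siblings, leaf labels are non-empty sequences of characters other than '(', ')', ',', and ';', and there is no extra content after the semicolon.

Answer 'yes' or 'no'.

Answer: no

Derivation:
Input: (((P,K),A,S),B,((Q,J),F,M);
Paren balance: 5 '(' vs 4 ')' MISMATCH
Ends with single ';': True
Full parse: FAILS (expected , or ) at pos 26)
Valid: False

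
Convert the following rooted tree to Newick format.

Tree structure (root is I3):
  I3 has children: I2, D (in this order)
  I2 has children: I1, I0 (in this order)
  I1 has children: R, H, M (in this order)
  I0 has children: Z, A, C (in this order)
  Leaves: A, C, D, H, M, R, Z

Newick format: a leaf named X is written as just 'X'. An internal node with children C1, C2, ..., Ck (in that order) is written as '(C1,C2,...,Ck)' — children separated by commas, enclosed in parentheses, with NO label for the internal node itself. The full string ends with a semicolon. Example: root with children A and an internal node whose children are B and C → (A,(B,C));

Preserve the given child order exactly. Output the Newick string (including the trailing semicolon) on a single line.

Answer: (((R,H,M),(Z,A,C)),D);

Derivation:
internal I3 with children ['I2', 'D']
  internal I2 with children ['I1', 'I0']
    internal I1 with children ['R', 'H', 'M']
      leaf 'R' → 'R'
      leaf 'H' → 'H'
      leaf 'M' → 'M'
    → '(R,H,M)'
    internal I0 with children ['Z', 'A', 'C']
      leaf 'Z' → 'Z'
      leaf 'A' → 'A'
      leaf 'C' → 'C'
    → '(Z,A,C)'
  → '((R,H,M),(Z,A,C))'
  leaf 'D' → 'D'
→ '(((R,H,M),(Z,A,C)),D)'
Final: (((R,H,M),(Z,A,C)),D);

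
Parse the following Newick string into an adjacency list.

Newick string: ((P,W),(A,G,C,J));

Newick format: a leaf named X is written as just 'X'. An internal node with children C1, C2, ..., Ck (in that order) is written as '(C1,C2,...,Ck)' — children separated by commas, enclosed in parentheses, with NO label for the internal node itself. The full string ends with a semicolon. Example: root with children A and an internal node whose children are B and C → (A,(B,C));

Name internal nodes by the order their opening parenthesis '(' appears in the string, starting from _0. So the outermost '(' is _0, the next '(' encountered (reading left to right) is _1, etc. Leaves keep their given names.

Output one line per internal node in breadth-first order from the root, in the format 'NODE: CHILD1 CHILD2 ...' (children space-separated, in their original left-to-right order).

Answer: _0: _1 _2
_1: P W
_2: A G C J

Derivation:
Input: ((P,W),(A,G,C,J));
Scanning left-to-right, naming '(' by encounter order:
  pos 0: '(' -> open internal node _0 (depth 1)
  pos 1: '(' -> open internal node _1 (depth 2)
  pos 5: ')' -> close internal node _1 (now at depth 1)
  pos 7: '(' -> open internal node _2 (depth 2)
  pos 15: ')' -> close internal node _2 (now at depth 1)
  pos 16: ')' -> close internal node _0 (now at depth 0)
Total internal nodes: 3
BFS adjacency from root:
  _0: _1 _2
  _1: P W
  _2: A G C J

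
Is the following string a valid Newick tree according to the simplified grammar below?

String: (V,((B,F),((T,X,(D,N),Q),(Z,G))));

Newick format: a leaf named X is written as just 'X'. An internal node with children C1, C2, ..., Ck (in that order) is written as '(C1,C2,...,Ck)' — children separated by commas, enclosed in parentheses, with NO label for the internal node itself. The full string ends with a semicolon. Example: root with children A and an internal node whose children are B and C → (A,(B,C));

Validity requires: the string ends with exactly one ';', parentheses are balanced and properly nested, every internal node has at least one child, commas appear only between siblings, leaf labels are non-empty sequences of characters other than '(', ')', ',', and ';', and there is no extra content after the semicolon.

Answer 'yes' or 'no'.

Answer: yes

Derivation:
Input: (V,((B,F),((T,X,(D,N),Q),(Z,G))));
Paren balance: 7 '(' vs 7 ')' OK
Ends with single ';': True
Full parse: OK
Valid: True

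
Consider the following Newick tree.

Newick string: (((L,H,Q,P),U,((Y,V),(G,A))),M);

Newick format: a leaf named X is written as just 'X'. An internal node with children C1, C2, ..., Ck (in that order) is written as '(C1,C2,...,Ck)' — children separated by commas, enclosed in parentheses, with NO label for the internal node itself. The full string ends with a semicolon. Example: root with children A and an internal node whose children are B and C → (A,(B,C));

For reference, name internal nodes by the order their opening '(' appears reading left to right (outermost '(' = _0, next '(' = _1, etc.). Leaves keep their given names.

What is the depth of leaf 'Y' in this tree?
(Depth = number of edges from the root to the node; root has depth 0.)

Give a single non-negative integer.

Answer: 4

Derivation:
Newick: (((L,H,Q,P),U,((Y,V),(G,A))),M);
Naming internals by '(' encounter order: outermost '(' = _0, next = _1, ...
Query node: Y
Path from root: _0 -> _1 -> _3 -> _4 -> Y
Depth of Y: 4 (number of edges from root)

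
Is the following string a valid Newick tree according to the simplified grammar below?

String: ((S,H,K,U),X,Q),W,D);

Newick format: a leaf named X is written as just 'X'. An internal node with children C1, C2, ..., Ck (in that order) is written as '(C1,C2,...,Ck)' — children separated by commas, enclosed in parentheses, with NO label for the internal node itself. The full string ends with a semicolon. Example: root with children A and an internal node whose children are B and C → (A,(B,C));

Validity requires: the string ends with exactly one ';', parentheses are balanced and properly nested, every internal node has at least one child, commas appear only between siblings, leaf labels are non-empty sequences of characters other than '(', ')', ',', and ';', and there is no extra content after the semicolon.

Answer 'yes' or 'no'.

Input: ((S,H,K,U),X,Q),W,D);
Paren balance: 2 '(' vs 3 ')' MISMATCH
Ends with single ';': True
Full parse: FAILS (extra content after tree at pos 15)
Valid: False

Answer: no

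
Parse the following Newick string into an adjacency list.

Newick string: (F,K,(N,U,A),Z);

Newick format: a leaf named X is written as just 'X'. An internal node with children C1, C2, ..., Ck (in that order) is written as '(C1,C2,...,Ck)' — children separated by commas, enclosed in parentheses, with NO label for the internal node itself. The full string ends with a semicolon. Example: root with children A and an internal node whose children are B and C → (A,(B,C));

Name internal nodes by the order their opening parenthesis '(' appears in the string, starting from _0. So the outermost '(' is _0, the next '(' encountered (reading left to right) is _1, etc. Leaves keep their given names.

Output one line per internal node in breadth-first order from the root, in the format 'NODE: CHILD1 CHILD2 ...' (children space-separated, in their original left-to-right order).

Input: (F,K,(N,U,A),Z);
Scanning left-to-right, naming '(' by encounter order:
  pos 0: '(' -> open internal node _0 (depth 1)
  pos 5: '(' -> open internal node _1 (depth 2)
  pos 11: ')' -> close internal node _1 (now at depth 1)
  pos 14: ')' -> close internal node _0 (now at depth 0)
Total internal nodes: 2
BFS adjacency from root:
  _0: F K _1 Z
  _1: N U A

Answer: _0: F K _1 Z
_1: N U A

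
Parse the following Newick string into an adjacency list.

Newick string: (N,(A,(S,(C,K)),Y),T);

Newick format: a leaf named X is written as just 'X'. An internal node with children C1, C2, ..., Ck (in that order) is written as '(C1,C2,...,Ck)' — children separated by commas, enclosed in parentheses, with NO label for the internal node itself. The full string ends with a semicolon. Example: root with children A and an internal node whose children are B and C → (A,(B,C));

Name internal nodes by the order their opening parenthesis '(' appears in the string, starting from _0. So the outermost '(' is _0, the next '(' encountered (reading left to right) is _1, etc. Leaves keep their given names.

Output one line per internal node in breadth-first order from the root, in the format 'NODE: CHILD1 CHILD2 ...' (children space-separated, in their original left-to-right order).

Input: (N,(A,(S,(C,K)),Y),T);
Scanning left-to-right, naming '(' by encounter order:
  pos 0: '(' -> open internal node _0 (depth 1)
  pos 3: '(' -> open internal node _1 (depth 2)
  pos 6: '(' -> open internal node _2 (depth 3)
  pos 9: '(' -> open internal node _3 (depth 4)
  pos 13: ')' -> close internal node _3 (now at depth 3)
  pos 14: ')' -> close internal node _2 (now at depth 2)
  pos 17: ')' -> close internal node _1 (now at depth 1)
  pos 20: ')' -> close internal node _0 (now at depth 0)
Total internal nodes: 4
BFS adjacency from root:
  _0: N _1 T
  _1: A _2 Y
  _2: S _3
  _3: C K

Answer: _0: N _1 T
_1: A _2 Y
_2: S _3
_3: C K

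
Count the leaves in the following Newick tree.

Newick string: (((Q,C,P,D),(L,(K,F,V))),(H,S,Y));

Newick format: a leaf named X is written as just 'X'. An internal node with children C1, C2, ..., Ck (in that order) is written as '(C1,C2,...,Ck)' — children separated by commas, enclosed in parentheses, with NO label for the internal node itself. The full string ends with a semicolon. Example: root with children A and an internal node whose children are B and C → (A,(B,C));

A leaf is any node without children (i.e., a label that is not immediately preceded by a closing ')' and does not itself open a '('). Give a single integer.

Answer: 11

Derivation:
Newick: (((Q,C,P,D),(L,(K,F,V))),(H,S,Y));
Scan left-to-right; a leaf is any maximal label run not followed by '(':
  pos 3: leaf 'Q' → count = 1
  pos 5: leaf 'C' → count = 2
  pos 7: leaf 'P' → count = 3
  pos 9: leaf 'D' → count = 4
  pos 13: leaf 'L' → count = 5
  pos 16: leaf 'K' → count = 6
  pos 18: leaf 'F' → count = 7
  pos 20: leaf 'V' → count = 8
  pos 26: leaf 'H' → count = 9
  pos 28: leaf 'S' → count = 10
  pos 30: leaf 'Y' → count = 11
Total leaves: 11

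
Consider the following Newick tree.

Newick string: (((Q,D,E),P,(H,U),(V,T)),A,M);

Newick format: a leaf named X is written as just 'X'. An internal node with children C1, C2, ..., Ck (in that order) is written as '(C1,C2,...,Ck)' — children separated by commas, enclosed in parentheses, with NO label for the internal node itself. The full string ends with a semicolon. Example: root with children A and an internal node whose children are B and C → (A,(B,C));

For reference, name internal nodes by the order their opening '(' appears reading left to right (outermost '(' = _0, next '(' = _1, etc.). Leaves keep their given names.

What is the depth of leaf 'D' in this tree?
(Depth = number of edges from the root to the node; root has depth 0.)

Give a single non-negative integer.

Newick: (((Q,D,E),P,(H,U),(V,T)),A,M);
Naming internals by '(' encounter order: outermost '(' = _0, next = _1, ...
Query node: D
Path from root: _0 -> _1 -> _2 -> D
Depth of D: 3 (number of edges from root)

Answer: 3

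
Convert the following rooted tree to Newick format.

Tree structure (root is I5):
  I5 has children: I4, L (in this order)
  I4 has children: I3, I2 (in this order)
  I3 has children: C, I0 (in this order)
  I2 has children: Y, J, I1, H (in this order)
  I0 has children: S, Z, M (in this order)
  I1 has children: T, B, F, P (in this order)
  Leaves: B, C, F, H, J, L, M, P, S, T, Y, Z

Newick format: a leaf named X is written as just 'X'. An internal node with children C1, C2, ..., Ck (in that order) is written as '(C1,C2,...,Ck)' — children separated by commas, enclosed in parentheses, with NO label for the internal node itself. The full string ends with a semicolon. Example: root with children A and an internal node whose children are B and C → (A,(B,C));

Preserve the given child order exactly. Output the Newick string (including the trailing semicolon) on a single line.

internal I5 with children ['I4', 'L']
  internal I4 with children ['I3', 'I2']
    internal I3 with children ['C', 'I0']
      leaf 'C' → 'C'
      internal I0 with children ['S', 'Z', 'M']
        leaf 'S' → 'S'
        leaf 'Z' → 'Z'
        leaf 'M' → 'M'
      → '(S,Z,M)'
    → '(C,(S,Z,M))'
    internal I2 with children ['Y', 'J', 'I1', 'H']
      leaf 'Y' → 'Y'
      leaf 'J' → 'J'
      internal I1 with children ['T', 'B', 'F', 'P']
        leaf 'T' → 'T'
        leaf 'B' → 'B'
        leaf 'F' → 'F'
        leaf 'P' → 'P'
      → '(T,B,F,P)'
      leaf 'H' → 'H'
    → '(Y,J,(T,B,F,P),H)'
  → '((C,(S,Z,M)),(Y,J,(T,B,F,P),H))'
  leaf 'L' → 'L'
→ '(((C,(S,Z,M)),(Y,J,(T,B,F,P),H)),L)'
Final: (((C,(S,Z,M)),(Y,J,(T,B,F,P),H)),L);

Answer: (((C,(S,Z,M)),(Y,J,(T,B,F,P),H)),L);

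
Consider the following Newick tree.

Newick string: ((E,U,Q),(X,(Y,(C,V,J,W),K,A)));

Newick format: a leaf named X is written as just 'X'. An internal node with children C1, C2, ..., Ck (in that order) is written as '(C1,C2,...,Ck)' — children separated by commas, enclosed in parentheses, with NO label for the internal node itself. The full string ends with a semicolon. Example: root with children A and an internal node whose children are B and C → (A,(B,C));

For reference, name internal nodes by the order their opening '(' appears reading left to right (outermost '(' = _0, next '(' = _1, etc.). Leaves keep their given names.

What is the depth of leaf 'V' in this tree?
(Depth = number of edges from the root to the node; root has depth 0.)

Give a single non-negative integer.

Newick: ((E,U,Q),(X,(Y,(C,V,J,W),K,A)));
Naming internals by '(' encounter order: outermost '(' = _0, next = _1, ...
Query node: V
Path from root: _0 -> _2 -> _3 -> _4 -> V
Depth of V: 4 (number of edges from root)

Answer: 4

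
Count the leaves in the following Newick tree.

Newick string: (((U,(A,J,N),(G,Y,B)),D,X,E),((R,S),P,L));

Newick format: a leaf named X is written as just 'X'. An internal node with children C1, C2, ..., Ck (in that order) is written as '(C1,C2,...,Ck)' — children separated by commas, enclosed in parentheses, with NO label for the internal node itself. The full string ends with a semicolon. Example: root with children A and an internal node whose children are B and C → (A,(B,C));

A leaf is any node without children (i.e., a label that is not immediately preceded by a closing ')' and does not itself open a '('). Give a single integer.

Newick: (((U,(A,J,N),(G,Y,B)),D,X,E),((R,S),P,L));
Scan left-to-right; a leaf is any maximal label run not followed by '(':
  pos 3: leaf 'U' → count = 1
  pos 6: leaf 'A' → count = 2
  pos 8: leaf 'J' → count = 3
  pos 10: leaf 'N' → count = 4
  pos 14: leaf 'G' → count = 5
  pos 16: leaf 'Y' → count = 6
  pos 18: leaf 'B' → count = 7
  pos 22: leaf 'D' → count = 8
  pos 24: leaf 'X' → count = 9
  pos 26: leaf 'E' → count = 10
  pos 31: leaf 'R' → count = 11
  pos 33: leaf 'S' → count = 12
  pos 36: leaf 'P' → count = 13
  pos 38: leaf 'L' → count = 14
Total leaves: 14

Answer: 14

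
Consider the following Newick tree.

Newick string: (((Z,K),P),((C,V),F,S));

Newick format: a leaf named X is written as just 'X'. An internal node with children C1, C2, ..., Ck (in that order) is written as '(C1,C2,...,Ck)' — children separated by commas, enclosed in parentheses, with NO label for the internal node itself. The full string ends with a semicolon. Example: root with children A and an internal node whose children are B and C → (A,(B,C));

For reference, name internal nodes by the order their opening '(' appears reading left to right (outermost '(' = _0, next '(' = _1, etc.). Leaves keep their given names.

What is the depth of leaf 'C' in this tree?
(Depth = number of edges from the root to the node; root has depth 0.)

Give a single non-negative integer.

Newick: (((Z,K),P),((C,V),F,S));
Naming internals by '(' encounter order: outermost '(' = _0, next = _1, ...
Query node: C
Path from root: _0 -> _3 -> _4 -> C
Depth of C: 3 (number of edges from root)

Answer: 3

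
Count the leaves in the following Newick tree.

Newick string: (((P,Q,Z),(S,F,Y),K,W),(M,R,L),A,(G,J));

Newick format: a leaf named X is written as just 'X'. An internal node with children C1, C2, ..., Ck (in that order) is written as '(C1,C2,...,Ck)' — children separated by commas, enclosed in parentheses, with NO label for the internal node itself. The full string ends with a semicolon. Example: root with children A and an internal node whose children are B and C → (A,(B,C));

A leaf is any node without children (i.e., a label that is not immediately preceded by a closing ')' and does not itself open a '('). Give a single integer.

Answer: 14

Derivation:
Newick: (((P,Q,Z),(S,F,Y),K,W),(M,R,L),A,(G,J));
Scan left-to-right; a leaf is any maximal label run not followed by '(':
  pos 3: leaf 'P' → count = 1
  pos 5: leaf 'Q' → count = 2
  pos 7: leaf 'Z' → count = 3
  pos 11: leaf 'S' → count = 4
  pos 13: leaf 'F' → count = 5
  pos 15: leaf 'Y' → count = 6
  pos 18: leaf 'K' → count = 7
  pos 20: leaf 'W' → count = 8
  pos 24: leaf 'M' → count = 9
  pos 26: leaf 'R' → count = 10
  pos 28: leaf 'L' → count = 11
  pos 31: leaf 'A' → count = 12
  pos 34: leaf 'G' → count = 13
  pos 36: leaf 'J' → count = 14
Total leaves: 14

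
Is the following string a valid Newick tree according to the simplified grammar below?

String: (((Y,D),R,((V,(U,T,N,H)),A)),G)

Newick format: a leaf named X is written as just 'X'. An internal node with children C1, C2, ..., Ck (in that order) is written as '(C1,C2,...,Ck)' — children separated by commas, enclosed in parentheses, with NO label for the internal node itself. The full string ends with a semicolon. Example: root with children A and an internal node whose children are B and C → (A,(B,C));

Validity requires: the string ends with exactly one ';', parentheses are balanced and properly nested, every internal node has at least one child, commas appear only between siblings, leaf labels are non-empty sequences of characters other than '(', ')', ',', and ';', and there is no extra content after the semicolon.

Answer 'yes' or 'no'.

Input: (((Y,D),R,((V,(U,T,N,H)),A)),G)
Paren balance: 6 '(' vs 6 ')' OK
Ends with single ';': False
Full parse: FAILS (must end with ;)
Valid: False

Answer: no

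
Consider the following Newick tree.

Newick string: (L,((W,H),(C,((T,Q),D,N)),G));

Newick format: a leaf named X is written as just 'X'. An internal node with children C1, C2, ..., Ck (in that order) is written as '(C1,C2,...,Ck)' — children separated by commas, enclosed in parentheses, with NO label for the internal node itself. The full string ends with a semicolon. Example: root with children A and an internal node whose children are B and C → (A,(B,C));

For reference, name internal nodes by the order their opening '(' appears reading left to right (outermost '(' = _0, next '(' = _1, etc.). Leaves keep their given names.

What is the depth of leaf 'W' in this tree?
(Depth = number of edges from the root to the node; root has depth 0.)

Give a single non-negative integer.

Answer: 3

Derivation:
Newick: (L,((W,H),(C,((T,Q),D,N)),G));
Naming internals by '(' encounter order: outermost '(' = _0, next = _1, ...
Query node: W
Path from root: _0 -> _1 -> _2 -> W
Depth of W: 3 (number of edges from root)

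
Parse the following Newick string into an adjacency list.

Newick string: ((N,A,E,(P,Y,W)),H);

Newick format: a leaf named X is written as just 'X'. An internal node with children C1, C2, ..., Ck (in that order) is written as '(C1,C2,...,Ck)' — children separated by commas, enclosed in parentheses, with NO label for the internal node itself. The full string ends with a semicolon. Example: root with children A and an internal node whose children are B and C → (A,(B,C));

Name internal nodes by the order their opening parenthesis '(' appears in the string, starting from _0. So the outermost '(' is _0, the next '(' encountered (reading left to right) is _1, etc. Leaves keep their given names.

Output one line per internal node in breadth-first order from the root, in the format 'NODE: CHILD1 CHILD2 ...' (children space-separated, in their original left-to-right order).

Answer: _0: _1 H
_1: N A E _2
_2: P Y W

Derivation:
Input: ((N,A,E,(P,Y,W)),H);
Scanning left-to-right, naming '(' by encounter order:
  pos 0: '(' -> open internal node _0 (depth 1)
  pos 1: '(' -> open internal node _1 (depth 2)
  pos 8: '(' -> open internal node _2 (depth 3)
  pos 14: ')' -> close internal node _2 (now at depth 2)
  pos 15: ')' -> close internal node _1 (now at depth 1)
  pos 18: ')' -> close internal node _0 (now at depth 0)
Total internal nodes: 3
BFS adjacency from root:
  _0: _1 H
  _1: N A E _2
  _2: P Y W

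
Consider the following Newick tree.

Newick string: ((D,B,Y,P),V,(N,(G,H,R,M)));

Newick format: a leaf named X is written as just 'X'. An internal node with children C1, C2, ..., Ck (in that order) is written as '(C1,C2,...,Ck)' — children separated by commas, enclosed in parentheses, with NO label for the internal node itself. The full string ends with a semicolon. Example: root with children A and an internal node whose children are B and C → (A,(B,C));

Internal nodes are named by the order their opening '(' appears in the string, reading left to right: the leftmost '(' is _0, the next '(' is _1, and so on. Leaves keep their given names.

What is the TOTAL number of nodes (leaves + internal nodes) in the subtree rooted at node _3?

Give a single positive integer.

Newick: ((D,B,Y,P),V,(N,(G,H,R,M)));
Locate _3: it is the '(' at position 16 (the 4th '(' reading left to right).
Query: subtree rooted at _3
_3: subtree_size = 1 + 4
  G: subtree_size = 1 + 0
  H: subtree_size = 1 + 0
  R: subtree_size = 1 + 0
  M: subtree_size = 1 + 0
Total subtree size of _3: 5

Answer: 5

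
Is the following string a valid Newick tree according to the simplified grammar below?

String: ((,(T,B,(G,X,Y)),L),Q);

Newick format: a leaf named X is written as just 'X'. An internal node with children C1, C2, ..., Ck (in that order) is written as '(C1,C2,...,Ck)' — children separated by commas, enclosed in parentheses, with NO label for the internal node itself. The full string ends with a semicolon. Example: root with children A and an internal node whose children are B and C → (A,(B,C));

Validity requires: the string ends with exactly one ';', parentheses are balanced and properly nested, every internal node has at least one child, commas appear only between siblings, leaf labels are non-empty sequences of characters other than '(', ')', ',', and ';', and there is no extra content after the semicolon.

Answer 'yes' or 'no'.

Input: ((,(T,B,(G,X,Y)),L),Q);
Paren balance: 4 '(' vs 4 ')' OK
Ends with single ';': True
Full parse: FAILS (empty leaf label at pos 2)
Valid: False

Answer: no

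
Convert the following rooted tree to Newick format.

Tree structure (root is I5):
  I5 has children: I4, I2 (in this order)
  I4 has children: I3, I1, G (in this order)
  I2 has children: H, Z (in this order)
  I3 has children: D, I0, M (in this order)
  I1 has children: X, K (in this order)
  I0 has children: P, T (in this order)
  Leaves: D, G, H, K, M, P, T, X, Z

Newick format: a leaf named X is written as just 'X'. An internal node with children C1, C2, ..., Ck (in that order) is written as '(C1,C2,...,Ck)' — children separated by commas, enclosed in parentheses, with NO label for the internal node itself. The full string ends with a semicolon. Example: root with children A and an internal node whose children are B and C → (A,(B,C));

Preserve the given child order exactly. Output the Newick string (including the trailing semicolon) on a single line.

internal I5 with children ['I4', 'I2']
  internal I4 with children ['I3', 'I1', 'G']
    internal I3 with children ['D', 'I0', 'M']
      leaf 'D' → 'D'
      internal I0 with children ['P', 'T']
        leaf 'P' → 'P'
        leaf 'T' → 'T'
      → '(P,T)'
      leaf 'M' → 'M'
    → '(D,(P,T),M)'
    internal I1 with children ['X', 'K']
      leaf 'X' → 'X'
      leaf 'K' → 'K'
    → '(X,K)'
    leaf 'G' → 'G'
  → '((D,(P,T),M),(X,K),G)'
  internal I2 with children ['H', 'Z']
    leaf 'H' → 'H'
    leaf 'Z' → 'Z'
  → '(H,Z)'
→ '(((D,(P,T),M),(X,K),G),(H,Z))'
Final: (((D,(P,T),M),(X,K),G),(H,Z));

Answer: (((D,(P,T),M),(X,K),G),(H,Z));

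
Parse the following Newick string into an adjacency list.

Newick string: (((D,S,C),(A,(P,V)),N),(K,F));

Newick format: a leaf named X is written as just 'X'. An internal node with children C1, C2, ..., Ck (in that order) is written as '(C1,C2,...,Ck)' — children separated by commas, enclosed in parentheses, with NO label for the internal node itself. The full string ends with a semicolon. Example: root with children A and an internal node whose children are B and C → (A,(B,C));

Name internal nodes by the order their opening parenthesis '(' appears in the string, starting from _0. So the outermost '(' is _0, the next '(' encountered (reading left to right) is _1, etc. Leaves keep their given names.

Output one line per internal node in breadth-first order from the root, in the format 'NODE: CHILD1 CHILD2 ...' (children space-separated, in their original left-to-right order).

Input: (((D,S,C),(A,(P,V)),N),(K,F));
Scanning left-to-right, naming '(' by encounter order:
  pos 0: '(' -> open internal node _0 (depth 1)
  pos 1: '(' -> open internal node _1 (depth 2)
  pos 2: '(' -> open internal node _2 (depth 3)
  pos 8: ')' -> close internal node _2 (now at depth 2)
  pos 10: '(' -> open internal node _3 (depth 3)
  pos 13: '(' -> open internal node _4 (depth 4)
  pos 17: ')' -> close internal node _4 (now at depth 3)
  pos 18: ')' -> close internal node _3 (now at depth 2)
  pos 21: ')' -> close internal node _1 (now at depth 1)
  pos 23: '(' -> open internal node _5 (depth 2)
  pos 27: ')' -> close internal node _5 (now at depth 1)
  pos 28: ')' -> close internal node _0 (now at depth 0)
Total internal nodes: 6
BFS adjacency from root:
  _0: _1 _5
  _1: _2 _3 N
  _5: K F
  _2: D S C
  _3: A _4
  _4: P V

Answer: _0: _1 _5
_1: _2 _3 N
_5: K F
_2: D S C
_3: A _4
_4: P V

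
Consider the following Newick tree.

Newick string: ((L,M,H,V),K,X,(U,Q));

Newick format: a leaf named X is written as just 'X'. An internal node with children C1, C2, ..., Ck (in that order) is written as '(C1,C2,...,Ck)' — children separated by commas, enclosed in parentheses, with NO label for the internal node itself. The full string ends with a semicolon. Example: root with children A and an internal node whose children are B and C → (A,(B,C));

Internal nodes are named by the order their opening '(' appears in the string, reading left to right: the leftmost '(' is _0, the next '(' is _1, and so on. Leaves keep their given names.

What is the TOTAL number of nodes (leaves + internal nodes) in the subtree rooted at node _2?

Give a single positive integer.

Newick: ((L,M,H,V),K,X,(U,Q));
Locate _2: it is the '(' at position 15 (the 3rd '(' reading left to right).
Query: subtree rooted at _2
_2: subtree_size = 1 + 2
  U: subtree_size = 1 + 0
  Q: subtree_size = 1 + 0
Total subtree size of _2: 3

Answer: 3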